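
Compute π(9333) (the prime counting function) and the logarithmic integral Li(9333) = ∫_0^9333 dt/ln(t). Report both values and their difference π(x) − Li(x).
π(9333) = 1154;  Li(9333) ≈ 1173.45;  π(x) − Li(x) ≈ -19.45.

Direct count of primes ≤ 9333 gives π(9333) = 1154. Numerical evaluation of the logarithmic integral gives Li(9333) ≈ 1173.45. The difference π(x) − Li(x) ≈ -19.45 is typically negative for small/moderate x (Li(x) overestimates), though Littlewood's theorem shows this sign changes infinitely often.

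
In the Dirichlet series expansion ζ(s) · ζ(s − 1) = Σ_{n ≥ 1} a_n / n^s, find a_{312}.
σ(312) = 840

In the product (Σ m^0/m^s)(Σ k / k^s) = Σ (Σ_{d | n} d) / n^s, the coefficient of 1/n^s is σ(n) = Σ_{d | n} d. For n = 312, divisors are [1, 2, 3, 4, 6, 8, 12, 13, 24, 26, 39, 52, 78, 104, 156, 312]; summing: σ(312) = 840.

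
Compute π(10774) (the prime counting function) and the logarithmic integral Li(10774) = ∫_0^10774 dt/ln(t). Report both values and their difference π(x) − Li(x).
π(10774) = 1312;  Li(10774) ≈ 1329.83;  π(x) − Li(x) ≈ -17.83.

Direct count of primes ≤ 10774 gives π(10774) = 1312. Numerical evaluation of the logarithmic integral gives Li(10774) ≈ 1329.83. The difference π(x) − Li(x) ≈ -17.83 is typically negative for small/moderate x (Li(x) overestimates), though Littlewood's theorem shows this sign changes infinitely often.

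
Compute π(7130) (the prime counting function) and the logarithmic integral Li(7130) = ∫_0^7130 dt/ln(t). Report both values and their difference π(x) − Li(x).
π(7130) = 914;  Li(7130) ≈ 929.00;  π(x) − Li(x) ≈ -15.00.

Direct count of primes ≤ 7130 gives π(7130) = 914. Numerical evaluation of the logarithmic integral gives Li(7130) ≈ 929.00. The difference π(x) − Li(x) ≈ -15.00 is typically negative for small/moderate x (Li(x) overestimates), though Littlewood's theorem shows this sign changes infinitely often.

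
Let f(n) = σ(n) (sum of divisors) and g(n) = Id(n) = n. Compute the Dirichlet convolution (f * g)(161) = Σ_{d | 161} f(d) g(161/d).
(σ * Id)(161) = 705

Divisors of 161: [1, 7, 23, 161]. For each d | 161:
  d = 1: σ(1) · Id(161/1) = 1 · 161 = 161
  d = 7: σ(7) · Id(161/7) = 8 · 23 = 184
  d = 23: σ(23) · Id(161/23) = 24 · 7 = 168
  d = 161: σ(161) · Id(161/161) = 192 · 1 = 192
Summing: (σ * Id)(161) = 161 + 184 + 168 + 192 = 705.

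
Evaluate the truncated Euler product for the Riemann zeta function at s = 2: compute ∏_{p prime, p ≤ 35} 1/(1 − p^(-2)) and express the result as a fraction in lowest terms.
∏ = 82920037520482019/50722704772300800

The primes p ≤ 35 are [2, 3, 5, 7, 11, 13, 17, 19, 23, 29, 31]. For each prime, (1 − 1/p^2)^(-1) = p^2 / (p^2 − 1). The product is (1 − 1/2^2)^(-1), (1 − 1/3^2)^(-1), (1 − 1/5^2)^(-1), (1 − 1/7^2)^(-1), (1 − 1/11^2)^(-1), (1 − 1/13^2)^(-1), (1 − 1/17^2)^(-1), (1 − 1/19^2)^(-1), (1 − 1/23^2)^(-1), (1 − 1/29^2)^(-1), (1 − 1/31^2)^(-1) = ∏ p^2 / (p^2 − 1) = 82920037520482019/50722704772300800.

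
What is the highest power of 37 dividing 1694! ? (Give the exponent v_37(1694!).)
v_37(1694!) = 46

Legendre's formula: v_p(n!) = Σ_{k ≥ 1} ⌊n / p^k⌋. For p = 37, n = 1694, the terms are:
  ⌊1694/37^1⌋ = ⌊1694/37⌋ = 45
  ⌊1694/37^2⌋ = ⌊1694/1369⌋ = 1
(the next term ⌊1694/37^3⌋ = 0, terminating the sum). Summing: v_37(1694!) = 45 + 1 = 46.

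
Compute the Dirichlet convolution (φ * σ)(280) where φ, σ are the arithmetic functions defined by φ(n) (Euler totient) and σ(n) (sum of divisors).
(φ * σ)(280) = 4480

Divisors of 280: [1, 2, 4, 5, 7, 8, 10, 14, 20, 28, 35, 40, 56, 70, 140, 280]. For each d | 280:
  d = 1: φ(1) · σ(280/1) = 1 · 720 = 720
  d = 2: φ(2) · σ(280/2) = 1 · 336 = 336
  d = 4: φ(4) · σ(280/4) = 2 · 144 = 288
  d = 5: φ(5) · σ(280/5) = 4 · 120 = 480
  d = 7: φ(7) · σ(280/7) = 6 · 90 = 540
  d = 8: φ(8) · σ(280/8) = 4 · 48 = 192
  d = 10: φ(10) · σ(280/10) = 4 · 56 = 224
  d = 14: φ(14) · σ(280/14) = 6 · 42 = 252
  d = 20: φ(20) · σ(280/20) = 8 · 24 = 192
  d = 28: φ(28) · σ(280/28) = 12 · 18 = 216
  d = 35: φ(35) · σ(280/35) = 24 · 15 = 360
  d = 40: φ(40) · σ(280/40) = 16 · 8 = 128
  d = 56: φ(56) · σ(280/56) = 24 · 6 = 144
  d = 70: φ(70) · σ(280/70) = 24 · 7 = 168
  d = 140: φ(140) · σ(280/140) = 48 · 3 = 144
  d = 280: φ(280) · σ(280/280) = 96 · 1 = 96
Summing: (φ * σ)(280) = 720 + 336 + 288 + 480 + 540 + 192 + 224 + 252 + 192 + 216 + 360 + 128 + 144 + 168 + 144 + 96 = 4480.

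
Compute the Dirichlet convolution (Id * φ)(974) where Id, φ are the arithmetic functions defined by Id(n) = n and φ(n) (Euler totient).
(Id * φ)(974) = 2919

Divisors of 974: [1, 2, 487, 974]. For each d | 974:
  d = 1: Id(1) · φ(974/1) = 1 · 486 = 486
  d = 2: Id(2) · φ(974/2) = 2 · 486 = 972
  d = 487: Id(487) · φ(974/487) = 487 · 1 = 487
  d = 974: Id(974) · φ(974/974) = 974 · 1 = 974
Summing: (Id * φ)(974) = 486 + 972 + 487 + 974 = 2919.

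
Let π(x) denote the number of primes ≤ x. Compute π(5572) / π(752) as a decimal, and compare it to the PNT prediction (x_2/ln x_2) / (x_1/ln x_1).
π(5572)/π(752) = 735/133 ≈ 5.5263;  PNT prediction ≈ 5.6891.

π(752) = 133 and π(5572) = 735, so π(5572)/π(752) ≈ 5.5263. The PNT-predicted ratio is (5572/ln(5572)) / (752/ln(752)) ≈ 5.6891. The two agree to within a few percent, as expected.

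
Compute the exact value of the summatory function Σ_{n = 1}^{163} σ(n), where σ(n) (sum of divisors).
Σ_{n ≤ 163} σ(n) = 21873

Compute σ(n) for each 1 ≤ n ≤ 163: σ(1) = 1, σ(2) = 3, σ(3) = 4, σ(4) = 7, σ(5) = 6, σ(6) = 12, σ(7) = 8, σ(8) = 15, σ(9) = 13, σ(10) = 18, σ(11) = 12, σ(12) = 28, σ(13) = 14, σ(14) = 24, σ(15) = 24, σ(16) = 31, σ(17) = 18, σ(18) = 39, σ(19) = 20, σ(20) = 42, σ(21) = 32, σ(22) = 36, σ(23) = 24, σ(24) = 60, σ(25) = 31, σ(26) = 42, σ(27) = 40, σ(28) = 56, σ(29) = 30, σ(30) = 72, σ(31) = 32, σ(32) = 63, σ(33) = 48, σ(34) = 54, σ(35) = 48, σ(36) = 91, σ(37) = 38, σ(38) = 60, σ(39) = 56, σ(40) = 90, σ(41) = 42, σ(42) = 96, σ(43) = 44, σ(44) = 84, σ(45) = 78, σ(46) = 72, σ(47) = 48, σ(48) = 124, σ(49) = 57, σ(50) = 93, σ(51) = 72, σ(52) = 98, σ(53) = 54, σ(54) = 120, σ(55) = 72, σ(56) = 120, σ(57) = 80, σ(58) = 90, σ(59) = 60, σ(60) = 168, σ(61) = 62, σ(62) = 96, σ(63) = 104, σ(64) = 127, σ(65) = 84, σ(66) = 144, σ(67) = 68, σ(68) = 126, σ(69) = 96, σ(70) = 144, σ(71) = 72, σ(72) = 195, σ(73) = 74, σ(74) = 114, σ(75) = 124, σ(76) = 140, σ(77) = 96, σ(78) = 168, σ(79) = 80, σ(80) = 186, σ(81) = 121, σ(82) = 126, σ(83) = 84, σ(84) = 224, σ(85) = 108, σ(86) = 132, σ(87) = 120, σ(88) = 180, σ(89) = 90, σ(90) = 234, σ(91) = 112, σ(92) = 168, σ(93) = 128, σ(94) = 144, σ(95) = 120, σ(96) = 252, σ(97) = 98, σ(98) = 171, σ(99) = 156, σ(100) = 217, σ(101) = 102, σ(102) = 216, σ(103) = 104, σ(104) = 210, σ(105) = 192, σ(106) = 162, σ(107) = 108, σ(108) = 280, σ(109) = 110, σ(110) = 216, σ(111) = 152, σ(112) = 248, σ(113) = 114, σ(114) = 240, σ(115) = 144, σ(116) = 210, σ(117) = 182, σ(118) = 180, σ(119) = 144, σ(120) = 360, σ(121) = 133, σ(122) = 186, σ(123) = 168, σ(124) = 224, σ(125) = 156, σ(126) = 312, σ(127) = 128, σ(128) = 255, σ(129) = 176, σ(130) = 252, σ(131) = 132, σ(132) = 336, σ(133) = 160, σ(134) = 204, σ(135) = 240, σ(136) = 270, σ(137) = 138, σ(138) = 288, σ(139) = 140, σ(140) = 336, σ(141) = 192, σ(142) = 216, σ(143) = 168, σ(144) = 403, σ(145) = 180, σ(146) = 222, σ(147) = 228, σ(148) = 266, σ(149) = 150, σ(150) = 372, σ(151) = 152, σ(152) = 300, σ(153) = 234, σ(154) = 288, σ(155) = 192, σ(156) = 392, σ(157) = 158, σ(158) = 240, σ(159) = 216, σ(160) = 378, σ(161) = 192, σ(162) = 363, σ(163) = 164. Summing all 163 values: 21873. (Average order: Σ_{n ≤ x} σ(n) ~ (π²/12) x². For x = 163, (π²/12)·163² ≈ 21852.13.)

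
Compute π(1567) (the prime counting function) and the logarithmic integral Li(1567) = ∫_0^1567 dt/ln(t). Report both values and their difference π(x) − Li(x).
π(1567) = 247;  Li(1567) ≈ 256.95;  π(x) − Li(x) ≈ -9.95.

Direct count of primes ≤ 1567 gives π(1567) = 247. Numerical evaluation of the logarithmic integral gives Li(1567) ≈ 256.95. The difference π(x) − Li(x) ≈ -9.95 is typically negative for small/moderate x (Li(x) overestimates), though Littlewood's theorem shows this sign changes infinitely often.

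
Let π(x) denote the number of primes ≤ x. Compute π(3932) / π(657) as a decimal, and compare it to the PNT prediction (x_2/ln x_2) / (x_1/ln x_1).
π(3932)/π(657) = 546/119 ≈ 4.5882;  PNT prediction ≈ 4.6910.

π(657) = 119 and π(3932) = 546, so π(3932)/π(657) ≈ 4.5882. The PNT-predicted ratio is (3932/ln(3932)) / (657/ln(657)) ≈ 4.6910. The two agree to within a few percent, as expected.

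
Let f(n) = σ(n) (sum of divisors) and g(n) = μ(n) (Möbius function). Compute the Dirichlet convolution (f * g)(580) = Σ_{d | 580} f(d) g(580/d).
(σ * μ)(580) = 580

Divisors of 580: [1, 2, 4, 5, 10, 20, 29, 58, 116, 145, 290, 580]. For each d | 580:
  d = 1: σ(1) · μ(580/1) = 1 · 0 = 0
  d = 2: σ(2) · μ(580/2) = 3 · -1 = -3
  d = 4: σ(4) · μ(580/4) = 7 · 1 = 7
  d = 5: σ(5) · μ(580/5) = 6 · 0 = 0
  d = 10: σ(10) · μ(580/10) = 18 · 1 = 18
  d = 20: σ(20) · μ(580/20) = 42 · -1 = -42
  d = 29: σ(29) · μ(580/29) = 30 · 0 = 0
  d = 58: σ(58) · μ(580/58) = 90 · 1 = 90
  d = 116: σ(116) · μ(580/116) = 210 · -1 = -210
  d = 145: σ(145) · μ(580/145) = 180 · 0 = 0
  d = 290: σ(290) · μ(580/290) = 540 · -1 = -540
  d = 580: σ(580) · μ(580/580) = 1260 · 1 = 1260
Summing: (σ * μ)(580) = 0 + -3 + 7 + 0 + 18 + -42 + 0 + 90 + -210 + 0 + -540 + 1260 = 580.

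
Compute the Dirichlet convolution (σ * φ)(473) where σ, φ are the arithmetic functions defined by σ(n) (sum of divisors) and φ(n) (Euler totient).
(σ * φ)(473) = 1892

Divisors of 473: [1, 11, 43, 473]. For each d | 473:
  d = 1: σ(1) · φ(473/1) = 1 · 420 = 420
  d = 11: σ(11) · φ(473/11) = 12 · 42 = 504
  d = 43: σ(43) · φ(473/43) = 44 · 10 = 440
  d = 473: σ(473) · φ(473/473) = 528 · 1 = 528
Summing: (σ * φ)(473) = 420 + 504 + 440 + 528 = 1892.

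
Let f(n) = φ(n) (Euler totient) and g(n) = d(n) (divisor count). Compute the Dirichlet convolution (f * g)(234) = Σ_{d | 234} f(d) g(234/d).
(φ * d)(234) = 546

Divisors of 234: [1, 2, 3, 6, 9, 13, 18, 26, 39, 78, 117, 234]. For each d | 234:
  d = 1: φ(1) · d(234/1) = 1 · 12 = 12
  d = 2: φ(2) · d(234/2) = 1 · 6 = 6
  d = 3: φ(3) · d(234/3) = 2 · 8 = 16
  d = 6: φ(6) · d(234/6) = 2 · 4 = 8
  d = 9: φ(9) · d(234/9) = 6 · 4 = 24
  d = 13: φ(13) · d(234/13) = 12 · 6 = 72
  d = 18: φ(18) · d(234/18) = 6 · 2 = 12
  d = 26: φ(26) · d(234/26) = 12 · 3 = 36
  d = 39: φ(39) · d(234/39) = 24 · 4 = 96
  d = 78: φ(78) · d(234/78) = 24 · 2 = 48
  d = 117: φ(117) · d(234/117) = 72 · 2 = 144
  d = 234: φ(234) · d(234/234) = 72 · 1 = 72
Summing: (φ * d)(234) = 12 + 6 + 16 + 8 + 24 + 72 + 12 + 36 + 96 + 48 + 144 + 72 = 546.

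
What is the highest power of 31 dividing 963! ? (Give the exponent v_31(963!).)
v_31(963!) = 32

Legendre's formula: v_p(n!) = Σ_{k ≥ 1} ⌊n / p^k⌋. For p = 31, n = 963, the terms are:
  ⌊963/31^1⌋ = ⌊963/31⌋ = 31
  ⌊963/31^2⌋ = ⌊963/961⌋ = 1
(the next term ⌊963/31^3⌋ = 0, terminating the sum). Summing: v_31(963!) = 31 + 1 = 32.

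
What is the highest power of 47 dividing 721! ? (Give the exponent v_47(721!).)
v_47(721!) = 15

Legendre's formula: v_p(n!) = Σ_{k ≥ 1} ⌊n / p^k⌋. For p = 47, n = 721, the terms are:
  ⌊721/47^1⌋ = ⌊721/47⌋ = 15
(the next term ⌊721/47^2⌋ = 0, terminating the sum). Summing: v_47(721!) = 15 = 15.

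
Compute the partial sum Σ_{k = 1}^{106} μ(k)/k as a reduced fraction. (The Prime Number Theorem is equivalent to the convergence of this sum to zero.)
Σ μ(k)/k = 929718425061198046823754323082025246/571067226879172099350155277111720438005

Values of μ(k) for 1 ≤ k ≤ 106: μ(1) = 1, μ(2) = -1, μ(3) = -1, μ(5) = -1, μ(6) = 1, μ(7) = -1, μ(10) = 1, μ(11) = -1, μ(13) = -1, μ(14) = 1, μ(15) = 1, μ(17) = -1, μ(19) = -1, μ(21) = 1, μ(22) = 1, μ(23) = -1, μ(26) = 1, μ(29) = -1, μ(30) = -1, μ(31) = -1, μ(33) = 1, μ(34) = 1, μ(35) = 1, μ(37) = -1, μ(38) = 1, μ(39) = 1, μ(41) = -1, μ(42) = -1, μ(43) = -1, μ(46) = 1, μ(47) = -1, μ(51) = 1, μ(53) = -1, μ(55) = 1, μ(57) = 1, μ(58) = 1, μ(59) = -1, μ(61) = -1, μ(62) = 1, μ(65) = 1, μ(66) = -1, μ(67) = -1, μ(69) = 1, μ(70) = -1, μ(71) = -1, μ(73) = -1, μ(74) = 1, μ(77) = 1, μ(78) = -1, μ(79) = -1, μ(82) = 1, μ(83) = -1, μ(85) = 1, μ(86) = 1, μ(87) = 1, μ(89) = -1, μ(91) = 1, μ(93) = 1, μ(94) = 1, μ(95) = 1, μ(97) = -1, μ(101) = -1, μ(102) = -1, μ(103) = -1, μ(105) = -1, μ(106) = 1, with μ = 0 on non-squarefree integers. Summing μ(k)/k for k where μ(k) ≠ 0 gives 929718425061198046823754323082025246/571067226879172099350155277111720438005 ≈ 0.0016. (PNT ⟺ this sum → 0 as n → ∞.)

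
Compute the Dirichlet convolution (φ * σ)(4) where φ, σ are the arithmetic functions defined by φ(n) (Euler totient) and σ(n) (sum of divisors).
(φ * σ)(4) = 12

Divisors of 4: [1, 2, 4]. For each d | 4:
  d = 1: φ(1) · σ(4/1) = 1 · 7 = 7
  d = 2: φ(2) · σ(4/2) = 1 · 3 = 3
  d = 4: φ(4) · σ(4/4) = 2 · 1 = 2
Summing: (φ * σ)(4) = 7 + 3 + 2 = 12.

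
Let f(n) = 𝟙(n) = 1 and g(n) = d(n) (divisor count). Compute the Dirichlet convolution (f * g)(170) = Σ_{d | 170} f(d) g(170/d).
(𝟙 * d)(170) = 27

Divisors of 170: [1, 2, 5, 10, 17, 34, 85, 170]. For each d | 170:
  d = 1: 𝟙(1) · d(170/1) = 1 · 8 = 8
  d = 2: 𝟙(2) · d(170/2) = 1 · 4 = 4
  d = 5: 𝟙(5) · d(170/5) = 1 · 4 = 4
  d = 10: 𝟙(10) · d(170/10) = 1 · 2 = 2
  d = 17: 𝟙(17) · d(170/17) = 1 · 4 = 4
  d = 34: 𝟙(34) · d(170/34) = 1 · 2 = 2
  d = 85: 𝟙(85) · d(170/85) = 1 · 2 = 2
  d = 170: 𝟙(170) · d(170/170) = 1 · 1 = 1
Summing: (𝟙 * d)(170) = 8 + 4 + 4 + 2 + 4 + 2 + 2 + 1 = 27.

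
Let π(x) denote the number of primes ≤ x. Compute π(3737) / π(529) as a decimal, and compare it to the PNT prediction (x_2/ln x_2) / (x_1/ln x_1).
π(3737)/π(529) = 521/99 ≈ 5.2626;  PNT prediction ≈ 5.3853.

π(529) = 99 and π(3737) = 521, so π(3737)/π(529) ≈ 5.2626. The PNT-predicted ratio is (3737/ln(3737)) / (529/ln(529)) ≈ 5.3853. The two agree to within a few percent, as expected.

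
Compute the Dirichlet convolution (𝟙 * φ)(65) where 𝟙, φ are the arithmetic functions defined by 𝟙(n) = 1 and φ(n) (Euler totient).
(𝟙 * φ)(65) = 65

Divisors of 65: [1, 5, 13, 65]. For each d | 65:
  d = 1: 𝟙(1) · φ(65/1) = 1 · 48 = 48
  d = 5: 𝟙(5) · φ(65/5) = 1 · 12 = 12
  d = 13: 𝟙(13) · φ(65/13) = 1 · 4 = 4
  d = 65: 𝟙(65) · φ(65/65) = 1 · 1 = 1
Summing: (𝟙 * φ)(65) = 48 + 12 + 4 + 1 = 65.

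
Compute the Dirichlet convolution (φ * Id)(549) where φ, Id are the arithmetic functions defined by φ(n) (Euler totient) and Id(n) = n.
(φ * Id)(549) = 2541

Divisors of 549: [1, 3, 9, 61, 183, 549]. For each d | 549:
  d = 1: φ(1) · Id(549/1) = 1 · 549 = 549
  d = 3: φ(3) · Id(549/3) = 2 · 183 = 366
  d = 9: φ(9) · Id(549/9) = 6 · 61 = 366
  d = 61: φ(61) · Id(549/61) = 60 · 9 = 540
  d = 183: φ(183) · Id(549/183) = 120 · 3 = 360
  d = 549: φ(549) · Id(549/549) = 360 · 1 = 360
Summing: (φ * Id)(549) = 549 + 366 + 366 + 540 + 360 + 360 = 2541.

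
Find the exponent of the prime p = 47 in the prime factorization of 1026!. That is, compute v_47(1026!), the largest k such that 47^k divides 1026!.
v_47(1026!) = 21

Legendre's formula: v_p(n!) = Σ_{k ≥ 1} ⌊n / p^k⌋. For p = 47, n = 1026, the terms are:
  ⌊1026/47^1⌋ = ⌊1026/47⌋ = 21
(the next term ⌊1026/47^2⌋ = 0, terminating the sum). Summing: v_47(1026!) = 21 = 21.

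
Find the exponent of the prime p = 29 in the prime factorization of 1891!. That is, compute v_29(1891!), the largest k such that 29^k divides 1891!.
v_29(1891!) = 67

Legendre's formula: v_p(n!) = Σ_{k ≥ 1} ⌊n / p^k⌋. For p = 29, n = 1891, the terms are:
  ⌊1891/29^1⌋ = ⌊1891/29⌋ = 65
  ⌊1891/29^2⌋ = ⌊1891/841⌋ = 2
(the next term ⌊1891/29^3⌋ = 0, terminating the sum). Summing: v_29(1891!) = 65 + 2 = 67.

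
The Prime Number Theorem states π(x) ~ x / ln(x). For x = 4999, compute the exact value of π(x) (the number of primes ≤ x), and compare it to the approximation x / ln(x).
π(4999) = 669;  x/ln(x) ≈ 586.94;  relative error ≈ 12.27%.

Directly count primes up to 4999: π(4999) = 669. The PNT approximation gives 4999/ln(4999) ≈ 4999/8.51699 ≈ 586.94. Relative error (π(x) − x/ln(x)) / π(x) ≈ 12.27%; the approximation is known to undercount slightly (Li(x) is a better estimate).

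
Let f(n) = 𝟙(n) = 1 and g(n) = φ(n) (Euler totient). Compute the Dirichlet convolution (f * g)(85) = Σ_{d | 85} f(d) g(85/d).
(𝟙 * φ)(85) = 85

Divisors of 85: [1, 5, 17, 85]. For each d | 85:
  d = 1: 𝟙(1) · φ(85/1) = 1 · 64 = 64
  d = 5: 𝟙(5) · φ(85/5) = 1 · 16 = 16
  d = 17: 𝟙(17) · φ(85/17) = 1 · 4 = 4
  d = 85: 𝟙(85) · φ(85/85) = 1 · 1 = 1
Summing: (𝟙 * φ)(85) = 64 + 16 + 4 + 1 = 85.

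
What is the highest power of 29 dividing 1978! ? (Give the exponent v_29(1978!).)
v_29(1978!) = 70

Legendre's formula: v_p(n!) = Σ_{k ≥ 1} ⌊n / p^k⌋. For p = 29, n = 1978, the terms are:
  ⌊1978/29^1⌋ = ⌊1978/29⌋ = 68
  ⌊1978/29^2⌋ = ⌊1978/841⌋ = 2
(the next term ⌊1978/29^3⌋ = 0, terminating the sum). Summing: v_29(1978!) = 68 + 2 = 70.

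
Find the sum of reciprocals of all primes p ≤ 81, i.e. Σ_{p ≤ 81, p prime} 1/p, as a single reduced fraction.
Σ 1/p = 5692733621468679832887230172131/3217644767340672907899084554130

π(81) = 22, so the primes ≤ 81 are [2, 3, 5, 7, 11, 13, 17, 19, 23, 29, 31, 37, 41, 43, 47, 53, 59, 61, 67, 71, 73, 79]. Summing 1/p over these primes: 5692733621468679832887230172131/3217644767340672907899084554130 ≈ 1.7692. Mertens estimate ln ln(81) + 0.2615 ≈ 1.7418.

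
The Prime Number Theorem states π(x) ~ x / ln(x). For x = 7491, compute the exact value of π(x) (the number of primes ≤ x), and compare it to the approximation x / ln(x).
π(7491) = 949;  x/ln(x) ≈ 839.66;  relative error ≈ 11.52%.

Directly count primes up to 7491: π(7491) = 949. The PNT approximation gives 7491/ln(7491) ≈ 7491/8.92146 ≈ 839.66. Relative error (π(x) − x/ln(x)) / π(x) ≈ 11.52%; the approximation is known to undercount slightly (Li(x) is a better estimate).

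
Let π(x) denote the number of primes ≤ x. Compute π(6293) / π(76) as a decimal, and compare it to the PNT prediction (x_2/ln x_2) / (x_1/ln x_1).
π(6293)/π(76) = 818/21 ≈ 38.9524;  PNT prediction ≈ 40.9956.

π(76) = 21 and π(6293) = 818, so π(6293)/π(76) ≈ 38.9524. The PNT-predicted ratio is (6293/ln(6293)) / (76/ln(76)) ≈ 40.9956. The two agree to within a few percent, as expected.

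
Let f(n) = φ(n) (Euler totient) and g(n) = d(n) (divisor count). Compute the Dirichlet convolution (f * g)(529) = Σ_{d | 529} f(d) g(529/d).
(φ * d)(529) = 553

Divisors of 529: [1, 23, 529]. For each d | 529:
  d = 1: φ(1) · d(529/1) = 1 · 3 = 3
  d = 23: φ(23) · d(529/23) = 22 · 2 = 44
  d = 529: φ(529) · d(529/529) = 506 · 1 = 506
Summing: (φ * d)(529) = 3 + 44 + 506 = 553.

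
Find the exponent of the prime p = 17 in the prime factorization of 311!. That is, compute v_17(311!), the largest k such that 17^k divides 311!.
v_17(311!) = 19

Legendre's formula: v_p(n!) = Σ_{k ≥ 1} ⌊n / p^k⌋. For p = 17, n = 311, the terms are:
  ⌊311/17^1⌋ = ⌊311/17⌋ = 18
  ⌊311/17^2⌋ = ⌊311/289⌋ = 1
(the next term ⌊311/17^3⌋ = 0, terminating the sum). Summing: v_17(311!) = 18 + 1 = 19.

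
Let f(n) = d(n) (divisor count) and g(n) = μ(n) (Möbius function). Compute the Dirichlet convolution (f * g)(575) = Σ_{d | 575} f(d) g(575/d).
(d * μ)(575) = 1

Divisors of 575: [1, 5, 23, 25, 115, 575]. For each d | 575:
  d = 1: d(1) · μ(575/1) = 1 · 0 = 0
  d = 5: d(5) · μ(575/5) = 2 · 1 = 2
  d = 23: d(23) · μ(575/23) = 2 · 0 = 0
  d = 25: d(25) · μ(575/25) = 3 · -1 = -3
  d = 115: d(115) · μ(575/115) = 4 · -1 = -4
  d = 575: d(575) · μ(575/575) = 6 · 1 = 6
Summing: (d * μ)(575) = 0 + 2 + 0 + -3 + -4 + 6 = 1.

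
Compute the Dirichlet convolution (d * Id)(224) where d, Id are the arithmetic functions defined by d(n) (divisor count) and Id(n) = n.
(d * Id)(224) = 1080

Divisors of 224: [1, 2, 4, 7, 8, 14, 16, 28, 32, 56, 112, 224]. For each d | 224:
  d = 1: d(1) · Id(224/1) = 1 · 224 = 224
  d = 2: d(2) · Id(224/2) = 2 · 112 = 224
  d = 4: d(4) · Id(224/4) = 3 · 56 = 168
  d = 7: d(7) · Id(224/7) = 2 · 32 = 64
  d = 8: d(8) · Id(224/8) = 4 · 28 = 112
  d = 14: d(14) · Id(224/14) = 4 · 16 = 64
  d = 16: d(16) · Id(224/16) = 5 · 14 = 70
  d = 28: d(28) · Id(224/28) = 6 · 8 = 48
  d = 32: d(32) · Id(224/32) = 6 · 7 = 42
  d = 56: d(56) · Id(224/56) = 8 · 4 = 32
  d = 112: d(112) · Id(224/112) = 10 · 2 = 20
  d = 224: d(224) · Id(224/224) = 12 · 1 = 12
Summing: (d * Id)(224) = 224 + 224 + 168 + 64 + 112 + 64 + 70 + 48 + 42 + 32 + 20 + 12 = 1080.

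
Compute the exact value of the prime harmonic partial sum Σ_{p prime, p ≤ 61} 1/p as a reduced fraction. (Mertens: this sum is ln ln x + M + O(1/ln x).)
Σ 1/p = 201015517717077830328949/117288381359406970983270

π(61) = 18, so the primes ≤ 61 are [2, 3, 5, 7, 11, 13, 17, 19, 23, 29, 31, 37, 41, 43, 47, 53, 59, 61]. Summing 1/p over these primes: 201015517717077830328949/117288381359406970983270 ≈ 1.7139. Mertens estimate ln ln(61) + 0.2615 ≈ 1.6751.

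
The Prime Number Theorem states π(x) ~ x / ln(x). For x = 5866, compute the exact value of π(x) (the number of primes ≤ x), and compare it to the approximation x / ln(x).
π(5866) = 771;  x/ln(x) ≈ 676.05;  relative error ≈ 12.32%.

Directly count primes up to 5866: π(5866) = 771. The PNT approximation gives 5866/ln(5866) ≈ 5866/8.67693 ≈ 676.05. Relative error (π(x) − x/ln(x)) / π(x) ≈ 12.32%; the approximation is known to undercount slightly (Li(x) is a better estimate).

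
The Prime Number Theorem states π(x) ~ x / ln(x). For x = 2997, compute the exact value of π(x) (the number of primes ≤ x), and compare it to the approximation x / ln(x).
π(2997) = 429;  x/ln(x) ≈ 374.37;  relative error ≈ 12.73%.

Directly count primes up to 2997: π(2997) = 429. The PNT approximation gives 2997/ln(2997) ≈ 2997/8.00537 ≈ 374.37. Relative error (π(x) − x/ln(x)) / π(x) ≈ 12.73%; the approximation is known to undercount slightly (Li(x) is a better estimate).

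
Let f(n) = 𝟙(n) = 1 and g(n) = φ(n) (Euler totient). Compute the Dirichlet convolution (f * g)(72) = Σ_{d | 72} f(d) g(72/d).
(𝟙 * φ)(72) = 72

Divisors of 72: [1, 2, 3, 4, 6, 8, 9, 12, 18, 24, 36, 72]. For each d | 72:
  d = 1: 𝟙(1) · φ(72/1) = 1 · 24 = 24
  d = 2: 𝟙(2) · φ(72/2) = 1 · 12 = 12
  d = 3: 𝟙(3) · φ(72/3) = 1 · 8 = 8
  d = 4: 𝟙(4) · φ(72/4) = 1 · 6 = 6
  d = 6: 𝟙(6) · φ(72/6) = 1 · 4 = 4
  d = 8: 𝟙(8) · φ(72/8) = 1 · 6 = 6
  d = 9: 𝟙(9) · φ(72/9) = 1 · 4 = 4
  d = 12: 𝟙(12) · φ(72/12) = 1 · 2 = 2
  d = 18: 𝟙(18) · φ(72/18) = 1 · 2 = 2
  d = 24: 𝟙(24) · φ(72/24) = 1 · 2 = 2
  d = 36: 𝟙(36) · φ(72/36) = 1 · 1 = 1
  d = 72: 𝟙(72) · φ(72/72) = 1 · 1 = 1
Summing: (𝟙 * φ)(72) = 24 + 12 + 8 + 6 + 4 + 6 + 4 + 2 + 2 + 2 + 1 + 1 = 72.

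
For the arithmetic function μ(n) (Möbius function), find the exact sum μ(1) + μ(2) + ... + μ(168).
Σ_{n ≤ 168} μ(n) = -1

Compute μ(n) for each 1 ≤ n ≤ 168: μ(1) = 1, μ(2) = -1, μ(3) = -1, μ(4) = 0, μ(5) = -1, μ(6) = 1, μ(7) = -1, μ(8) = 0, μ(9) = 0, μ(10) = 1, μ(11) = -1, μ(12) = 0, μ(13) = -1, μ(14) = 1, μ(15) = 1, μ(16) = 0, μ(17) = -1, μ(18) = 0, μ(19) = -1, μ(20) = 0, μ(21) = 1, μ(22) = 1, μ(23) = -1, μ(24) = 0, μ(25) = 0, μ(26) = 1, μ(27) = 0, μ(28) = 0, μ(29) = -1, μ(30) = -1, μ(31) = -1, μ(32) = 0, μ(33) = 1, μ(34) = 1, μ(35) = 1, μ(36) = 0, μ(37) = -1, μ(38) = 1, μ(39) = 1, μ(40) = 0, μ(41) = -1, μ(42) = -1, μ(43) = -1, μ(44) = 0, μ(45) = 0, μ(46) = 1, μ(47) = -1, μ(48) = 0, μ(49) = 0, μ(50) = 0, μ(51) = 1, μ(52) = 0, μ(53) = -1, μ(54) = 0, μ(55) = 1, μ(56) = 0, μ(57) = 1, μ(58) = 1, μ(59) = -1, μ(60) = 0, μ(61) = -1, μ(62) = 1, μ(63) = 0, μ(64) = 0, μ(65) = 1, μ(66) = -1, μ(67) = -1, μ(68) = 0, μ(69) = 1, μ(70) = -1, μ(71) = -1, μ(72) = 0, μ(73) = -1, μ(74) = 1, μ(75) = 0, μ(76) = 0, μ(77) = 1, μ(78) = -1, μ(79) = -1, μ(80) = 0, μ(81) = 0, μ(82) = 1, μ(83) = -1, μ(84) = 0, μ(85) = 1, μ(86) = 1, μ(87) = 1, μ(88) = 0, μ(89) = -1, μ(90) = 0, μ(91) = 1, μ(92) = 0, μ(93) = 1, μ(94) = 1, μ(95) = 1, μ(96) = 0, μ(97) = -1, μ(98) = 0, μ(99) = 0, μ(100) = 0, μ(101) = -1, μ(102) = -1, μ(103) = -1, μ(104) = 0, μ(105) = -1, μ(106) = 1, μ(107) = -1, μ(108) = 0, μ(109) = -1, μ(110) = -1, μ(111) = 1, μ(112) = 0, μ(113) = -1, μ(114) = -1, μ(115) = 1, μ(116) = 0, μ(117) = 0, μ(118) = 1, μ(119) = 1, μ(120) = 0, μ(121) = 0, μ(122) = 1, μ(123) = 1, μ(124) = 0, μ(125) = 0, μ(126) = 0, μ(127) = -1, μ(128) = 0, μ(129) = 1, μ(130) = -1, μ(131) = -1, μ(132) = 0, μ(133) = 1, μ(134) = 1, μ(135) = 0, μ(136) = 0, μ(137) = -1, μ(138) = -1, μ(139) = -1, μ(140) = 0, μ(141) = 1, μ(142) = 1, μ(143) = 1, μ(144) = 0, μ(145) = 1, μ(146) = 1, μ(147) = 0, μ(148) = 0, μ(149) = -1, μ(150) = 0, μ(151) = -1, μ(152) = 0, μ(153) = 0, μ(154) = -1, μ(155) = 1, μ(156) = 0, μ(157) = -1, μ(158) = 1, μ(159) = 1, μ(160) = 0, μ(161) = 1, μ(162) = 0, μ(163) = -1, μ(164) = 0, μ(165) = -1, μ(166) = 1, μ(167) = -1, μ(168) = 0. Summing all 168 values: -1. (Mertens function M(x) = Σ_{n ≤ x} μ(n); on average M(x) should be small (PNT ⟺ M(x) = o(x)).)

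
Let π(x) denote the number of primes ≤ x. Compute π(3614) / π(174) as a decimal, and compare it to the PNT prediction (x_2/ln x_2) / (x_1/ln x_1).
π(3614)/π(174) = 505/40 ≈ 12.6250;  PNT prediction ≈ 13.0794.

π(174) = 40 and π(3614) = 505, so π(3614)/π(174) ≈ 12.6250. The PNT-predicted ratio is (3614/ln(3614)) / (174/ln(174)) ≈ 13.0794. The two agree to within a few percent, as expected.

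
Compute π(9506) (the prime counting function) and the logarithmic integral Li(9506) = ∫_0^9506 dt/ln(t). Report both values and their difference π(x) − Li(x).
π(9506) = 1177;  Li(9506) ≈ 1192.36;  π(x) − Li(x) ≈ -15.36.

Direct count of primes ≤ 9506 gives π(9506) = 1177. Numerical evaluation of the logarithmic integral gives Li(9506) ≈ 1192.36. The difference π(x) − Li(x) ≈ -15.36 is typically negative for small/moderate x (Li(x) overestimates), though Littlewood's theorem shows this sign changes infinitely often.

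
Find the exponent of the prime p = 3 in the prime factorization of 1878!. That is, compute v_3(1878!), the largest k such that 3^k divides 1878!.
v_3(1878!) = 935

Legendre's formula: v_p(n!) = Σ_{k ≥ 1} ⌊n / p^k⌋. For p = 3, n = 1878, the terms are:
  ⌊1878/3^1⌋ = ⌊1878/3⌋ = 626
  ⌊1878/3^2⌋ = ⌊1878/9⌋ = 208
  ⌊1878/3^3⌋ = ⌊1878/27⌋ = 69
  ⌊1878/3^4⌋ = ⌊1878/81⌋ = 23
  ⌊1878/3^5⌋ = ⌊1878/243⌋ = 7
  ⌊1878/3^6⌋ = ⌊1878/729⌋ = 2
(the next term ⌊1878/3^7⌋ = 0, terminating the sum). Summing: v_3(1878!) = 626 + 208 + 69 + 23 + 7 + 2 = 935.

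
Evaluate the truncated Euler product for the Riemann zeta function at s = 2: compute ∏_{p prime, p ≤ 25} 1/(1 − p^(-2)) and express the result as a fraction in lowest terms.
∏ = 718188003533/440301256704

The primes p ≤ 25 are [2, 3, 5, 7, 11, 13, 17, 19, 23]. For each prime, (1 − 1/p^2)^(-1) = p^2 / (p^2 − 1). The product is (1 − 1/2^2)^(-1), (1 − 1/3^2)^(-1), (1 − 1/5^2)^(-1), (1 − 1/7^2)^(-1), (1 − 1/11^2)^(-1), (1 − 1/13^2)^(-1), (1 − 1/17^2)^(-1), (1 − 1/19^2)^(-1), (1 − 1/23^2)^(-1) = ∏ p^2 / (p^2 − 1) = 718188003533/440301256704.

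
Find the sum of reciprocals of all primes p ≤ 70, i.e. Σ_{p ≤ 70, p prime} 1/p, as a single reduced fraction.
Σ 1/p = 13585328068403621603022853/7858321551080267055879090

π(70) = 19, so the primes ≤ 70 are [2, 3, 5, 7, 11, 13, 17, 19, 23, 29, 31, 37, 41, 43, 47, 53, 59, 61, 67]. Summing 1/p over these primes: 13585328068403621603022853/7858321551080267055879090 ≈ 1.7288. Mertens estimate ln ln(70) + 0.2615 ≈ 1.7081.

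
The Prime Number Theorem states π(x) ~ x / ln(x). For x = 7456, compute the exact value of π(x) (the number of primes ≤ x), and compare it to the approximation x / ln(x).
π(7456) = 943;  x/ln(x) ≈ 836.18;  relative error ≈ 11.33%.

Directly count primes up to 7456: π(7456) = 943. The PNT approximation gives 7456/ln(7456) ≈ 7456/8.91677 ≈ 836.18. Relative error (π(x) − x/ln(x)) / π(x) ≈ 11.33%; the approximation is known to undercount slightly (Li(x) is a better estimate).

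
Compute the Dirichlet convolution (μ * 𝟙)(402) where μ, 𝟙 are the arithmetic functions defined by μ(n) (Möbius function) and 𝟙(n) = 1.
(μ * 𝟙)(402) = 0

Divisors of 402: [1, 2, 3, 6, 67, 134, 201, 402]. For each d | 402:
  d = 1: μ(1) · 𝟙(402/1) = 1 · 1 = 1
  d = 2: μ(2) · 𝟙(402/2) = -1 · 1 = -1
  d = 3: μ(3) · 𝟙(402/3) = -1 · 1 = -1
  d = 6: μ(6) · 𝟙(402/6) = 1 · 1 = 1
  d = 67: μ(67) · 𝟙(402/67) = -1 · 1 = -1
  d = 134: μ(134) · 𝟙(402/134) = 1 · 1 = 1
  d = 201: μ(201) · 𝟙(402/201) = 1 · 1 = 1
  d = 402: μ(402) · 𝟙(402/402) = -1 · 1 = -1
Summing: (μ * 𝟙)(402) = 1 + -1 + -1 + 1 + -1 + 1 + 1 + -1 = 0.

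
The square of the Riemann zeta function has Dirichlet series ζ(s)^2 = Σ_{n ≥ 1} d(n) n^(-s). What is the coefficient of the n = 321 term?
d(321) = 4

ζ(s)^2 = (Σ 1/m^s)(Σ 1/k^s). The coefficient of 1/n^s in the product is the number of ordered pairs (m, k) with mk = n, which equals d(n). For n = 321, divisors are [1, 3, 107, 321], so d(321) = 4.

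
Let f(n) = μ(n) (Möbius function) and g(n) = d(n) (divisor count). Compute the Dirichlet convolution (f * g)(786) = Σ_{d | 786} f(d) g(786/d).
(μ * d)(786) = 1

Divisors of 786: [1, 2, 3, 6, 131, 262, 393, 786]. For each d | 786:
  d = 1: μ(1) · d(786/1) = 1 · 8 = 8
  d = 2: μ(2) · d(786/2) = -1 · 4 = -4
  d = 3: μ(3) · d(786/3) = -1 · 4 = -4
  d = 6: μ(6) · d(786/6) = 1 · 2 = 2
  d = 131: μ(131) · d(786/131) = -1 · 4 = -4
  d = 262: μ(262) · d(786/262) = 1 · 2 = 2
  d = 393: μ(393) · d(786/393) = 1 · 2 = 2
  d = 786: μ(786) · d(786/786) = -1 · 1 = -1
Summing: (μ * d)(786) = 8 + -4 + -4 + 2 + -4 + 2 + 2 + -1 = 1.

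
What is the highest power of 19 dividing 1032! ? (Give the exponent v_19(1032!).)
v_19(1032!) = 56

Legendre's formula: v_p(n!) = Σ_{k ≥ 1} ⌊n / p^k⌋. For p = 19, n = 1032, the terms are:
  ⌊1032/19^1⌋ = ⌊1032/19⌋ = 54
  ⌊1032/19^2⌋ = ⌊1032/361⌋ = 2
(the next term ⌊1032/19^3⌋ = 0, terminating the sum). Summing: v_19(1032!) = 54 + 2 = 56.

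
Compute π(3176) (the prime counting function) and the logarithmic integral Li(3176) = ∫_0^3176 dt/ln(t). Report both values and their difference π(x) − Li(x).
π(3176) = 449;  Li(3176) ≈ 464.66;  π(x) − Li(x) ≈ -15.66.

Direct count of primes ≤ 3176 gives π(3176) = 449. Numerical evaluation of the logarithmic integral gives Li(3176) ≈ 464.66. The difference π(x) − Li(x) ≈ -15.66 is typically negative for small/moderate x (Li(x) overestimates), though Littlewood's theorem shows this sign changes infinitely often.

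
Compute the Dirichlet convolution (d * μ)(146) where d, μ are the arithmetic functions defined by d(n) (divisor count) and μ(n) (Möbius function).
(d * μ)(146) = 1

Divisors of 146: [1, 2, 73, 146]. For each d | 146:
  d = 1: d(1) · μ(146/1) = 1 · 1 = 1
  d = 2: d(2) · μ(146/2) = 2 · -1 = -2
  d = 73: d(73) · μ(146/73) = 2 · -1 = -2
  d = 146: d(146) · μ(146/146) = 4 · 1 = 4
Summing: (d * μ)(146) = 1 + -2 + -2 + 4 = 1.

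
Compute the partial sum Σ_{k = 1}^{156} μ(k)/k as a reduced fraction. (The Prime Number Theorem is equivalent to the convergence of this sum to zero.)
Σ μ(k)/k = 35386221418707905836854512026342273734410221837967216139/5364750833138837555449767529261714317873456270532298668855

Values of μ(k) for 1 ≤ k ≤ 156: μ(1) = 1, μ(2) = -1, μ(3) = -1, μ(5) = -1, μ(6) = 1, μ(7) = -1, μ(10) = 1, μ(11) = -1, μ(13) = -1, μ(14) = 1, μ(15) = 1, μ(17) = -1, μ(19) = -1, μ(21) = 1, μ(22) = 1, μ(23) = -1, μ(26) = 1, μ(29) = -1, μ(30) = -1, μ(31) = -1, μ(33) = 1, μ(34) = 1, μ(35) = 1, μ(37) = -1, μ(38) = 1, μ(39) = 1, μ(41) = -1, μ(42) = -1, μ(43) = -1, μ(46) = 1, μ(47) = -1, μ(51) = 1, μ(53) = -1, μ(55) = 1, μ(57) = 1, μ(58) = 1, μ(59) = -1, μ(61) = -1, μ(62) = 1, μ(65) = 1, μ(66) = -1, μ(67) = -1, μ(69) = 1, μ(70) = -1, μ(71) = -1, μ(73) = -1, μ(74) = 1, μ(77) = 1, μ(78) = -1, μ(79) = -1, μ(82) = 1, μ(83) = -1, μ(85) = 1, μ(86) = 1, μ(87) = 1, μ(89) = -1, μ(91) = 1, μ(93) = 1, μ(94) = 1, μ(95) = 1, μ(97) = -1, μ(101) = -1, μ(102) = -1, μ(103) = -1, μ(105) = -1, μ(106) = 1, μ(107) = -1, μ(109) = -1, μ(110) = -1, μ(111) = 1, μ(113) = -1, μ(114) = -1, μ(115) = 1, μ(118) = 1, μ(119) = 1, μ(122) = 1, μ(123) = 1, μ(127) = -1, μ(129) = 1, μ(130) = -1, μ(131) = -1, μ(133) = 1, μ(134) = 1, μ(137) = -1, μ(138) = -1, μ(139) = -1, μ(141) = 1, μ(142) = 1, μ(143) = 1, μ(145) = 1, μ(146) = 1, μ(149) = -1, μ(151) = -1, μ(154) = -1, μ(155) = 1, with μ = 0 on non-squarefree integers. Summing μ(k)/k for k where μ(k) ≠ 0 gives 35386221418707905836854512026342273734410221837967216139/5364750833138837555449767529261714317873456270532298668855 ≈ 0.0066. (PNT ⟺ this sum → 0 as n → ∞.)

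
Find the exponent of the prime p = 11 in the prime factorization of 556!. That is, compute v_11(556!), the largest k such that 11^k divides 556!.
v_11(556!) = 54

Legendre's formula: v_p(n!) = Σ_{k ≥ 1} ⌊n / p^k⌋. For p = 11, n = 556, the terms are:
  ⌊556/11^1⌋ = ⌊556/11⌋ = 50
  ⌊556/11^2⌋ = ⌊556/121⌋ = 4
(the next term ⌊556/11^3⌋ = 0, terminating the sum). Summing: v_11(556!) = 50 + 4 = 54.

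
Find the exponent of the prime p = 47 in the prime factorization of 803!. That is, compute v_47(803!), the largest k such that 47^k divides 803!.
v_47(803!) = 17

Legendre's formula: v_p(n!) = Σ_{k ≥ 1} ⌊n / p^k⌋. For p = 47, n = 803, the terms are:
  ⌊803/47^1⌋ = ⌊803/47⌋ = 17
(the next term ⌊803/47^2⌋ = 0, terminating the sum). Summing: v_47(803!) = 17 = 17.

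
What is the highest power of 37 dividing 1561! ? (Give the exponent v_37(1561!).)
v_37(1561!) = 43

Legendre's formula: v_p(n!) = Σ_{k ≥ 1} ⌊n / p^k⌋. For p = 37, n = 1561, the terms are:
  ⌊1561/37^1⌋ = ⌊1561/37⌋ = 42
  ⌊1561/37^2⌋ = ⌊1561/1369⌋ = 1
(the next term ⌊1561/37^3⌋ = 0, terminating the sum). Summing: v_37(1561!) = 42 + 1 = 43.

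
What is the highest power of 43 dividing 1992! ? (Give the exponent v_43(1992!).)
v_43(1992!) = 47

Legendre's formula: v_p(n!) = Σ_{k ≥ 1} ⌊n / p^k⌋. For p = 43, n = 1992, the terms are:
  ⌊1992/43^1⌋ = ⌊1992/43⌋ = 46
  ⌊1992/43^2⌋ = ⌊1992/1849⌋ = 1
(the next term ⌊1992/43^3⌋ = 0, terminating the sum). Summing: v_43(1992!) = 46 + 1 = 47.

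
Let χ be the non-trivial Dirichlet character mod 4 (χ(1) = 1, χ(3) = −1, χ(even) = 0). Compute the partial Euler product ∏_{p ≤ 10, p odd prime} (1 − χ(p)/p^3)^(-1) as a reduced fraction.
∏ = 165375/170624

The odd primes p ≤ 10 are [3, 5, 7]. For each, χ(p) = 1 if p ≡ 1 mod 4, χ(p) = −1 if p ≡ 3 mod 4. Taking (1 − χ(p)/p^3)^(-1) = p^3/(p^3 − χ(p)): (1 − (-1)/3^3)^(-1) · (1 − (1)/5^3)^(-1) · (1 − (-1)/7^3)^(-1) = 165375/170624.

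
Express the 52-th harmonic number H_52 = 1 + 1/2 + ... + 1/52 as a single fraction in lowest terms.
H_52 = 14063600165435720745359/3099044504245996706400

Direct summation: H_52 = 1 + 1/2 + ... + 1/52. The least common denominator is lcm(1, ..., 52) = 3099044504245996706400; over this denominator the numerator is 3099044504245996706400 + 1549522252122998353200 + 1033014834748665568800 + 774761126061499176600 + 619808900849199341280 + 516507417374332784400 + 442720643463713815200 + 387380563030749588300 + 344338278249555189600 + 309904450424599670640 + 281731318567817882400 + 258253708687166392200 + 238388038788153592800 + 221360321731856907600 + 206602966949733113760 + 193690281515374794150 + 182296735543882159200 + 172169139124777594800 + 163107605486631405600 + 154952225212299835320 + 147573547821237938400 + 140865659283908941200 + 134741065401999856800 + 129126854343583196100 + 123961780169839868256 + 119194019394076796400 + 114779426083185063200 + 110680160865928453800 + 106863603594689541600 + 103301483474866556880 + 99969177556322474400 + 96845140757687397075 + 93910439522605960800 + 91148367771941079600 + 88544128692742763040 + 86084569562388797400 + 83757959574216127200 + 81553802743315702800 + 79462679596051197600 + 77476112606149917660 + 75586451323073090400 + 73786773910618969200 + 72070802424325504800 + 70432829641954470600 + 68867655649911037920 + 67370532700999928400 + 65937117111616951200 + 64563427171791598050 + 63245806209101973600 + 61980890084919934128 + 60765578514627386400 + 59597009697038398200 = 14063600165435720745359, so H_52 = 14063600165435720745359/3099044504245996706400 (already in lowest terms) ≈ 4.53804. (The PNT-adjacent estimate ln(52) + γ ≈ 4.52846 matches within O(1/n).)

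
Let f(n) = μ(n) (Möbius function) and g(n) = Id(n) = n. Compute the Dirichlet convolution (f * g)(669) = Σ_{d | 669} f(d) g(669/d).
(μ * Id)(669) = 444

Divisors of 669: [1, 3, 223, 669]. For each d | 669:
  d = 1: μ(1) · Id(669/1) = 1 · 669 = 669
  d = 3: μ(3) · Id(669/3) = -1 · 223 = -223
  d = 223: μ(223) · Id(669/223) = -1 · 3 = -3
  d = 669: μ(669) · Id(669/669) = 1 · 1 = 1
Summing: (μ * Id)(669) = 669 + -223 + -3 + 1 = 444.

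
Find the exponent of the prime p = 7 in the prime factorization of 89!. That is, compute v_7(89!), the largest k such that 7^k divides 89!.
v_7(89!) = 13

Legendre's formula: v_p(n!) = Σ_{k ≥ 1} ⌊n / p^k⌋. For p = 7, n = 89, the terms are:
  ⌊89/7^1⌋ = ⌊89/7⌋ = 12
  ⌊89/7^2⌋ = ⌊89/49⌋ = 1
(the next term ⌊89/7^3⌋ = 0, terminating the sum). Summing: v_7(89!) = 12 + 1 = 13.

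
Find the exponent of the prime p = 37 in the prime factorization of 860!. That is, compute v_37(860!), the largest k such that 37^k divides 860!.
v_37(860!) = 23

Legendre's formula: v_p(n!) = Σ_{k ≥ 1} ⌊n / p^k⌋. For p = 37, n = 860, the terms are:
  ⌊860/37^1⌋ = ⌊860/37⌋ = 23
(the next term ⌊860/37^2⌋ = 0, terminating the sum). Summing: v_37(860!) = 23 = 23.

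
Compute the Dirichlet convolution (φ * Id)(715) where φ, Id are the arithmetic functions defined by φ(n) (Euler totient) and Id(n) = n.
(φ * Id)(715) = 4725

Divisors of 715: [1, 5, 11, 13, 55, 65, 143, 715]. For each d | 715:
  d = 1: φ(1) · Id(715/1) = 1 · 715 = 715
  d = 5: φ(5) · Id(715/5) = 4 · 143 = 572
  d = 11: φ(11) · Id(715/11) = 10 · 65 = 650
  d = 13: φ(13) · Id(715/13) = 12 · 55 = 660
  d = 55: φ(55) · Id(715/55) = 40 · 13 = 520
  d = 65: φ(65) · Id(715/65) = 48 · 11 = 528
  d = 143: φ(143) · Id(715/143) = 120 · 5 = 600
  d = 715: φ(715) · Id(715/715) = 480 · 1 = 480
Summing: (φ * Id)(715) = 715 + 572 + 650 + 660 + 520 + 528 + 600 + 480 = 4725.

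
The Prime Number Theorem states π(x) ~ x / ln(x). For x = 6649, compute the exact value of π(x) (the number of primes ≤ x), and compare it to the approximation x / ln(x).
π(6649) = 856;  x/ln(x) ≈ 755.38;  relative error ≈ 11.75%.

Directly count primes up to 6649: π(6649) = 856. The PNT approximation gives 6649/ln(6649) ≈ 6649/8.80222 ≈ 755.38. Relative error (π(x) − x/ln(x)) / π(x) ≈ 11.75%; the approximation is known to undercount slightly (Li(x) is a better estimate).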